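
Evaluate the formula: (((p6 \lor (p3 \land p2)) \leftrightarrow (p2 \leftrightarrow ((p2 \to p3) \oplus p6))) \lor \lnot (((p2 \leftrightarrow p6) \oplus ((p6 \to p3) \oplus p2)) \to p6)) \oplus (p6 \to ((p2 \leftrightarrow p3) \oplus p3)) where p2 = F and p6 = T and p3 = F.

F

Substituting p2=F, p6=T, p3=F:
p3 \land p2 = F \land F = F
p6 \lor (p3 \land p2) = T \lor F = T
p2 \to p3 = F \to F = T
(p2 \to p3) \oplus p6 = T \oplus T = F
p2 \leftrightarrow ((p2 \to p3) \oplus p6) = F \leftrightarrow F = T
(p6 \lor (p3 \land p2)) \leftrightarrow (p2 \leftrightarrow ((p2 \to p3) \oplus p6)) = T \leftrightarrow T = T
p2 \leftrightarrow p6 = F \leftrightarrow T = F
p6 \to p3 = T \to F = F
(p6 \to p3) \oplus p2 = F \oplus F = F
(p2 \leftrightarrow p6) \oplus ((p6 \to p3) \oplus p2) = F \oplus F = F
((p2 \leftrightarrow p6) \oplus ((p6 \to p3) \oplus p2)) \to p6 = F \to T = T
\lnot (((p2 \leftrightarrow p6) \oplus ((p6 \to p3) \oplus p2)) \to p6) = \lnot T = F
((p6 \lor (p3 \land p2)) \leftrightarrow (p2 \leftrightarrow ((p2 \to p3) \oplus p6))) \lor \lnot (((p2 \leftrightarrow p6) \oplus ((p6 \to p3) \oplus p2)) \to p6) = T \lor F = T
p2 \leftrightarrow p3 = F \leftrightarrow F = T
(p2 \leftrightarrow p3) \oplus p3 = T \oplus F = T
p6 \to ((p2 \leftrightarrow p3) \oplus p3) = T \to T = T
(((p6 \lor (p3 \land p2)) \leftrightarrow (p2 \leftrightarrow ((p2 \to p3) \oplus p6))) \lor \lnot (((p2 \leftrightarrow p6) \oplus ((p6 \to p3) \oplus p2)) \to p6)) \oplus (p6 \to ((p2 \leftrightarrow p3) \oplus p3)) = T \oplus T = F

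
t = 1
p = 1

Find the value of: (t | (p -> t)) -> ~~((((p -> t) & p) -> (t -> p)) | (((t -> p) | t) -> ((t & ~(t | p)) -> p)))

1

p -> t = 1 -> 1 = 1
t | (p -> t) = 1 | 1 = 1
p -> t = 1 -> 1 = 1
(p -> t) & p = 1 & 1 = 1
t -> p = 1 -> 1 = 1
((p -> t) & p) -> (t -> p) = 1 -> 1 = 1
t -> p = 1 -> 1 = 1
(t -> p) | t = 1 | 1 = 1
t | p = 1 | 1 = 1
~(t | p) = ~1 = 0
t & ~(t | p) = 1 & 0 = 0
(t & ~(t | p)) -> p = 0 -> 1 = 1
((t -> p) | t) -> ((t & ~(t | p)) -> p) = 1 -> 1 = 1
(((p -> t) & p) -> (t -> p)) | (((t -> p) | t) -> ((t & ~(t | p)) -> p)) = 1 | 1 = 1
~((((p -> t) & p) -> (t -> p)) | (((t -> p) | t) -> ((t & ~(t | p)) -> p))) = ~1 = 0
~~((((p -> t) & p) -> (t -> p)) | (((t -> p) | t) -> ((t & ~(t | p)) -> p))) = ~0 = 1
(t | (p -> t)) -> ~~((((p -> t) & p) -> (t -> p)) | (((t -> p) | t) -> ((t & ~(t | p)) -> p))) = 1 -> 1 = 1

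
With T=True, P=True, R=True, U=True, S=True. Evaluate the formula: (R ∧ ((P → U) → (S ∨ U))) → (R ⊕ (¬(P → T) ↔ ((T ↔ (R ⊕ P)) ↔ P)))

False

P → U = True → True = True
S ∨ U = True ∨ True = True
(P → U) → (S ∨ U) = True → True = True
R ∧ ((P → U) → (S ∨ U)) = True ∧ True = True
P → T = True → True = True
¬(P → T) = ¬True = False
R ⊕ P = True ⊕ True = False
T ↔ (R ⊕ P) = True ↔ False = False
(T ↔ (R ⊕ P)) ↔ P = False ↔ True = False
¬(P → T) ↔ ((T ↔ (R ⊕ P)) ↔ P) = False ↔ False = True
R ⊕ (¬(P → T) ↔ ((T ↔ (R ⊕ P)) ↔ P)) = True ⊕ True = False
(R ∧ ((P → U) → (S ∨ U))) → (R ⊕ (¬(P → T) ↔ ((T ↔ (R ⊕ P)) ↔ P))) = True → False = False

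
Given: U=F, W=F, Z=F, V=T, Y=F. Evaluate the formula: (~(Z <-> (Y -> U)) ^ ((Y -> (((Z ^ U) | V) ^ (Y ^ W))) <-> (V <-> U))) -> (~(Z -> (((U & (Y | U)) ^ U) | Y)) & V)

F

Y -> U = F -> F = T
Z <-> (Y -> U) = F <-> T = F
~(Z <-> (Y -> U)) = ~F = T
Z ^ U = F ^ F = F
(Z ^ U) | V = F | T = T
Y ^ W = F ^ F = F
((Z ^ U) | V) ^ (Y ^ W) = T ^ F = T
Y -> (((Z ^ U) | V) ^ (Y ^ W)) = F -> T = T
V <-> U = T <-> F = F
(Y -> (((Z ^ U) | V) ^ (Y ^ W))) <-> (V <-> U) = T <-> F = F
~(Z <-> (Y -> U)) ^ ((Y -> (((Z ^ U) | V) ^ (Y ^ W))) <-> (V <-> U)) = T ^ F = T
Y | U = F | F = F
U & (Y | U) = F & F = F
(U & (Y | U)) ^ U = F ^ F = F
((U & (Y | U)) ^ U) | Y = F | F = F
Z -> (((U & (Y | U)) ^ U) | Y) = F -> F = T
~(Z -> (((U & (Y | U)) ^ U) | Y)) = ~T = F
~(Z -> (((U & (Y | U)) ^ U) | Y)) & V = F & T = F
(~(Z <-> (Y -> U)) ^ ((Y -> (((Z ^ U) | V) ^ (Y ^ W))) <-> (V <-> U))) -> (~(Z -> (((U & (Y | U)) ^ U) | Y)) & V) = T -> F = F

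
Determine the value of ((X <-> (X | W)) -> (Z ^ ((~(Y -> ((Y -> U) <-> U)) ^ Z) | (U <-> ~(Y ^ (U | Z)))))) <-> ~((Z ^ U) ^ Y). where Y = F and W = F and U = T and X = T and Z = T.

F

X | W = T | F = T
X <-> (X | W) = T <-> T = T
Y -> U = F -> T = T
(Y -> U) <-> U = T <-> T = T
Y -> ((Y -> U) <-> U) = F -> T = T
~(Y -> ((Y -> U) <-> U)) = ~T = F
~(Y -> ((Y -> U) <-> U)) ^ Z = F ^ T = T
U | Z = T | T = T
Y ^ (U | Z) = F ^ T = T
~(Y ^ (U | Z)) = ~T = F
U <-> ~(Y ^ (U | Z)) = T <-> F = F
(~(Y -> ((Y -> U) <-> U)) ^ Z) | (U <-> ~(Y ^ (U | Z))) = T | F = T
Z ^ ((~(Y -> ((Y -> U) <-> U)) ^ Z) | (U <-> ~(Y ^ (U | Z)))) = T ^ T = F
(X <-> (X | W)) -> (Z ^ ((~(Y -> ((Y -> U) <-> U)) ^ Z) | (U <-> ~(Y ^ (U | Z))))) = T -> F = F
Z ^ U = T ^ T = F
(Z ^ U) ^ Y = F ^ F = F
~((Z ^ U) ^ Y) = ~F = T
((X <-> (X | W)) -> (Z ^ ((~(Y -> ((Y -> U) <-> U)) ^ Z) | (U <-> ~(Y ^ (U | Z)))))) <-> ~((Z ^ U) ^ Y) = F <-> T = F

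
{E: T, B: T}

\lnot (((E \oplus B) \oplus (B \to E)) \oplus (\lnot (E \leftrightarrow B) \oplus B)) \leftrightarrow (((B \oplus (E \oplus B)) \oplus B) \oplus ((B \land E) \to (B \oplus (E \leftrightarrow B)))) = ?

E \oplus B = T \oplus T = F
B \to E = T \to T = T
(E \oplus B) \oplus (B \to E) = F \oplus T = T
E \leftrightarrow B = T \leftrightarrow T = T
\lnot (E \leftrightarrow B) = \lnot T = F
\lnot (E \leftrightarrow B) \oplus B = F \oplus T = T
((E \oplus B) \oplus (B \to E)) \oplus (\lnot (E \leftrightarrow B) \oplus B) = T \oplus T = F
\lnot (((E \oplus B) \oplus (B \to E)) \oplus (\lnot (E \leftrightarrow B) \oplus B)) = \lnot F = T
E \oplus B = T \oplus T = F
B \oplus (E \oplus B) = T \oplus F = T
(B \oplus (E \oplus B)) \oplus B = T \oplus T = F
B \land E = T \land T = T
E \leftrightarrow B = T \leftrightarrow T = T
B \oplus (E \leftrightarrow B) = T \oplus T = F
(B \land E) \to (B \oplus (E \leftrightarrow B)) = T \to F = F
((B \oplus (E \oplus B)) \oplus B) \oplus ((B \land E) \to (B \oplus (E \leftrightarrow B))) = F \oplus F = F
\lnot (((E \oplus B) \oplus (B \to E)) \oplus (\lnot (E \leftrightarrow B) \oplus B)) \leftrightarrow (((B \oplus (E \oplus B)) \oplus B) \oplus ((B \land E) \to (B \oplus (E \leftrightarrow B)))) = T \leftrightarrow F = F

F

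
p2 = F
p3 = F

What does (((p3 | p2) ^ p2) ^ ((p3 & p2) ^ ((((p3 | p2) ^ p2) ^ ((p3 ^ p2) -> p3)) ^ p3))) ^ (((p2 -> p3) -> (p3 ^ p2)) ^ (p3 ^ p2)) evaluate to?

p3 | p2 = F | F = F
(p3 | p2) ^ p2 = F ^ F = F
p3 & p2 = F & F = F
p3 | p2 = F | F = F
(p3 | p2) ^ p2 = F ^ F = F
p3 ^ p2 = F ^ F = F
(p3 ^ p2) -> p3 = F -> F = T
((p3 | p2) ^ p2) ^ ((p3 ^ p2) -> p3) = F ^ T = T
(((p3 | p2) ^ p2) ^ ((p3 ^ p2) -> p3)) ^ p3 = T ^ F = T
(p3 & p2) ^ ((((p3 | p2) ^ p2) ^ ((p3 ^ p2) -> p3)) ^ p3) = F ^ T = T
((p3 | p2) ^ p2) ^ ((p3 & p2) ^ ((((p3 | p2) ^ p2) ^ ((p3 ^ p2) -> p3)) ^ p3)) = F ^ T = T
p2 -> p3 = F -> F = T
p3 ^ p2 = F ^ F = F
(p2 -> p3) -> (p3 ^ p2) = T -> F = F
p3 ^ p2 = F ^ F = F
((p2 -> p3) -> (p3 ^ p2)) ^ (p3 ^ p2) = F ^ F = F
(((p3 | p2) ^ p2) ^ ((p3 & p2) ^ ((((p3 | p2) ^ p2) ^ ((p3 ^ p2) -> p3)) ^ p3))) ^ (((p2 -> p3) -> (p3 ^ p2)) ^ (p3 ^ p2)) = T ^ F = T

T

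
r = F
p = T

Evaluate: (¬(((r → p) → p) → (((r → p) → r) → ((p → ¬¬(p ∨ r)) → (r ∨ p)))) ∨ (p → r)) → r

T

r → p = F → T = T
(r → p) → p = T → T = T
r → p = F → T = T
(r → p) → r = T → F = F
p ∨ r = T ∨ F = T
¬(p ∨ r) = ¬T = F
¬¬(p ∨ r) = ¬F = T
p → ¬¬(p ∨ r) = T → T = T
r ∨ p = F ∨ T = T
(p → ¬¬(p ∨ r)) → (r ∨ p) = T → T = T
((r → p) → r) → ((p → ¬¬(p ∨ r)) → (r ∨ p)) = F → T = T
((r → p) → p) → (((r → p) → r) → ((p → ¬¬(p ∨ r)) → (r ∨ p))) = T → T = T
¬(((r → p) → p) → (((r → p) → r) → ((p → ¬¬(p ∨ r)) → (r ∨ p)))) = ¬T = F
p → r = T → F = F
¬(((r → p) → p) → (((r → p) → r) → ((p → ¬¬(p ∨ r)) → (r ∨ p)))) ∨ (p → r) = F ∨ F = F
(¬(((r → p) → p) → (((r → p) → r) → ((p → ¬¬(p ∨ r)) → (r ∨ p)))) ∨ (p → r)) → r = F → F = T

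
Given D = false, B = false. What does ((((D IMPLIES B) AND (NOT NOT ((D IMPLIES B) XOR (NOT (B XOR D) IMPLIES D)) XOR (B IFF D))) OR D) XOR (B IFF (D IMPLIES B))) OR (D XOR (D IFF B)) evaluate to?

D IMPLIES B = false IMPLIES false = true
D IMPLIES B = false IMPLIES false = true
B XOR D = false XOR false = false
NOT (B XOR D) = NOT false = true
NOT (B XOR D) IMPLIES D = true IMPLIES false = false
(D IMPLIES B) XOR (NOT (B XOR D) IMPLIES D) = true XOR false = true
NOT ((D IMPLIES B) XOR (NOT (B XOR D) IMPLIES D)) = NOT true = false
NOT NOT ((D IMPLIES B) XOR (NOT (B XOR D) IMPLIES D)) = NOT false = true
B IFF D = false IFF false = true
NOT NOT ((D IMPLIES B) XOR (NOT (B XOR D) IMPLIES D)) XOR (B IFF D) = true XOR true = false
(D IMPLIES B) AND (NOT NOT ((D IMPLIES B) XOR (NOT (B XOR D) IMPLIES D)) XOR (B IFF D)) = true AND false = false
((D IMPLIES B) AND (NOT NOT ((D IMPLIES B) XOR (NOT (B XOR D) IMPLIES D)) XOR (B IFF D))) OR D = false OR false = false
D IMPLIES B = false IMPLIES false = true
B IFF (D IMPLIES B) = false IFF true = false
(((D IMPLIES B) AND (NOT NOT ((D IMPLIES B) XOR (NOT (B XOR D) IMPLIES D)) XOR (B IFF D))) OR D) XOR (B IFF (D IMPLIES B)) = false XOR false = false
D IFF B = false IFF false = true
D XOR (D IFF B) = false XOR true = true
((((D IMPLIES B) AND (NOT NOT ((D IMPLIES B) XOR (NOT (B XOR D) IMPLIES D)) XOR (B IFF D))) OR D) XOR (B IFF (D IMPLIES B))) OR (D XOR (D IFF B)) = false OR true = true

true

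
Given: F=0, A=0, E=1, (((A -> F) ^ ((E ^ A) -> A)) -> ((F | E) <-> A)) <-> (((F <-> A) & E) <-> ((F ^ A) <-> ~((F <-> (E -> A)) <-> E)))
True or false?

0

A -> F = 0 -> 0 = 1
E ^ A = 1 ^ 0 = 1
(E ^ A) -> A = 1 -> 0 = 0
(A -> F) ^ ((E ^ A) -> A) = 1 ^ 0 = 1
F | E = 0 | 1 = 1
(F | E) <-> A = 1 <-> 0 = 0
((A -> F) ^ ((E ^ A) -> A)) -> ((F | E) <-> A) = 1 -> 0 = 0
F <-> A = 0 <-> 0 = 1
(F <-> A) & E = 1 & 1 = 1
F ^ A = 0 ^ 0 = 0
E -> A = 1 -> 0 = 0
F <-> (E -> A) = 0 <-> 0 = 1
(F <-> (E -> A)) <-> E = 1 <-> 1 = 1
~((F <-> (E -> A)) <-> E) = ~1 = 0
(F ^ A) <-> ~((F <-> (E -> A)) <-> E) = 0 <-> 0 = 1
((F <-> A) & E) <-> ((F ^ A) <-> ~((F <-> (E -> A)) <-> E)) = 1 <-> 1 = 1
(((A -> F) ^ ((E ^ A) -> A)) -> ((F | E) <-> A)) <-> (((F <-> A) & E) <-> ((F ^ A) <-> ~((F <-> (E -> A)) <-> E))) = 0 <-> 1 = 0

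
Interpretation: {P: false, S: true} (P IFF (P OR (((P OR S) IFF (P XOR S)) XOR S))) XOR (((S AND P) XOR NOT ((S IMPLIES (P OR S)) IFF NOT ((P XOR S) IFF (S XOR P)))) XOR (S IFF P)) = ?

P OR S = false OR true = true
P XOR S = false XOR true = true
(P OR S) IFF (P XOR S) = true IFF true = true
((P OR S) IFF (P XOR S)) XOR S = true XOR true = false
P OR (((P OR S) IFF (P XOR S)) XOR S) = false OR false = false
P IFF (P OR (((P OR S) IFF (P XOR S)) XOR S)) = false IFF false = true
S AND P = true AND false = false
P OR S = false OR true = true
S IMPLIES (P OR S) = true IMPLIES true = true
P XOR S = false XOR true = true
S XOR P = true XOR false = true
(P XOR S) IFF (S XOR P) = true IFF true = true
NOT ((P XOR S) IFF (S XOR P)) = NOT true = false
(S IMPLIES (P OR S)) IFF NOT ((P XOR S) IFF (S XOR P)) = true IFF false = false
NOT ((S IMPLIES (P OR S)) IFF NOT ((P XOR S) IFF (S XOR P))) = NOT false = true
(S AND P) XOR NOT ((S IMPLIES (P OR S)) IFF NOT ((P XOR S) IFF (S XOR P))) = false XOR true = true
S IFF P = true IFF false = false
((S AND P) XOR NOT ((S IMPLIES (P OR S)) IFF NOT ((P XOR S) IFF (S XOR P)))) XOR (S IFF P) = true XOR false = true
(P IFF (P OR (((P OR S) IFF (P XOR S)) XOR S))) XOR (((S AND P) XOR NOT ((S IMPLIES (P OR S)) IFF NOT ((P XOR S) IFF (S XOR P)))) XOR (S IFF P)) = true XOR true = false

false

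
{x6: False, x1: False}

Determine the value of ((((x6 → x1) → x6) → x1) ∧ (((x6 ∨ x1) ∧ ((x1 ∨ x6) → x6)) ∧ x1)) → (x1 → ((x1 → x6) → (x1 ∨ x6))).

True

Substituting x6=False, x1=False:
x6 → x1 = False → False = True
(x6 → x1) → x6 = True → False = False
((x6 → x1) → x6) → x1 = False → False = True
x6 ∨ x1 = False ∨ False = False
x1 ∨ x6 = False ∨ False = False
(x1 ∨ x6) → x6 = False → False = True
(x6 ∨ x1) ∧ ((x1 ∨ x6) → x6) = False ∧ True = False
((x6 ∨ x1) ∧ ((x1 ∨ x6) → x6)) ∧ x1 = False ∧ False = False
(((x6 → x1) → x6) → x1) ∧ (((x6 ∨ x1) ∧ ((x1 ∨ x6) → x6)) ∧ x1) = True ∧ False = False
x1 → x6 = False → False = True
x1 ∨ x6 = False ∨ False = False
(x1 → x6) → (x1 ∨ x6) = True → False = False
x1 → ((x1 → x6) → (x1 ∨ x6)) = False → False = True
((((x6 → x1) → x6) → x1) ∧ (((x6 ∨ x1) ∧ ((x1 ∨ x6) → x6)) ∧ x1)) → (x1 → ((x1 → x6) → (x1 ∨ x6))) = False → True = True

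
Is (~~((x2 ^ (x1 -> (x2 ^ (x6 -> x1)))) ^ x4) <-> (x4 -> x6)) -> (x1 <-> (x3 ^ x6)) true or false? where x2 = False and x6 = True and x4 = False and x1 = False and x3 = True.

x6 -> x1 = True -> False = False
x2 ^ (x6 -> x1) = False ^ False = False
x1 -> (x2 ^ (x6 -> x1)) = False -> False = True
x2 ^ (x1 -> (x2 ^ (x6 -> x1))) = False ^ True = True
(x2 ^ (x1 -> (x2 ^ (x6 -> x1)))) ^ x4 = True ^ False = True
~((x2 ^ (x1 -> (x2 ^ (x6 -> x1)))) ^ x4) = ~True = False
~~((x2 ^ (x1 -> (x2 ^ (x6 -> x1)))) ^ x4) = ~False = True
x4 -> x6 = False -> True = True
~~((x2 ^ (x1 -> (x2 ^ (x6 -> x1)))) ^ x4) <-> (x4 -> x6) = True <-> True = True
x3 ^ x6 = True ^ True = False
x1 <-> (x3 ^ x6) = False <-> False = True
(~~((x2 ^ (x1 -> (x2 ^ (x6 -> x1)))) ^ x4) <-> (x4 -> x6)) -> (x1 <-> (x3 ^ x6)) = True -> True = True

True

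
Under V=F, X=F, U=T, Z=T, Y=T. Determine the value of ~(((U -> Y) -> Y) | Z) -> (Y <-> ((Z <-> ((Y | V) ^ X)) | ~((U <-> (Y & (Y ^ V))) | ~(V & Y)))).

T

U -> Y = T -> T = T
(U -> Y) -> Y = T -> T = T
((U -> Y) -> Y) | Z = T | T = T
~(((U -> Y) -> Y) | Z) = ~T = F
Y | V = T | F = T
(Y | V) ^ X = T ^ F = T
Z <-> ((Y | V) ^ X) = T <-> T = T
Y ^ V = T ^ F = T
Y & (Y ^ V) = T & T = T
U <-> (Y & (Y ^ V)) = T <-> T = T
V & Y = F & T = F
~(V & Y) = ~F = T
(U <-> (Y & (Y ^ V))) | ~(V & Y) = T | T = T
~((U <-> (Y & (Y ^ V))) | ~(V & Y)) = ~T = F
(Z <-> ((Y | V) ^ X)) | ~((U <-> (Y & (Y ^ V))) | ~(V & Y)) = T | F = T
Y <-> ((Z <-> ((Y | V) ^ X)) | ~((U <-> (Y & (Y ^ V))) | ~(V & Y))) = T <-> T = T
~(((U -> Y) -> Y) | Z) -> (Y <-> ((Z <-> ((Y | V) ^ X)) | ~((U <-> (Y & (Y ^ V))) | ~(V & Y)))) = F -> T = T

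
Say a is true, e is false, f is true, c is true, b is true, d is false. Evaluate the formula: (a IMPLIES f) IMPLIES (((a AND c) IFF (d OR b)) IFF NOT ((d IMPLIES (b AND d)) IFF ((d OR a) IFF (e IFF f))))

a IMPLIES f = True IMPLIES True = True
a AND c = True AND True = True
d OR b = False OR True = True
(a AND c) IFF (d OR b) = True IFF True = True
b AND d = True AND False = False
d IMPLIES (b AND d) = False IMPLIES False = True
d OR a = False OR True = True
e IFF f = False IFF True = False
(d OR a) IFF (e IFF f) = True IFF False = False
(d IMPLIES (b AND d)) IFF ((d OR a) IFF (e IFF f)) = True IFF False = False
NOT ((d IMPLIES (b AND d)) IFF ((d OR a) IFF (e IFF f))) = NOT False = True
((a AND c) IFF (d OR b)) IFF NOT ((d IMPLIES (b AND d)) IFF ((d OR a) IFF (e IFF f))) = True IFF True = True
(a IMPLIES f) IMPLIES (((a AND c) IFF (d OR b)) IFF NOT ((d IMPLIES (b AND d)) IFF ((d OR a) IFF (e IFF f)))) = True IMPLIES True = True

True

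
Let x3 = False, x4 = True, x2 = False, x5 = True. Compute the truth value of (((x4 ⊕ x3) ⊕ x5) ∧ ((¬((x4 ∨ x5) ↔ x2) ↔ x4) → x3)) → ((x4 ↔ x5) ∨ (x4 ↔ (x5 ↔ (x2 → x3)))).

True

Substituting x3=False, x4=True, x2=False, x5=True:
x4 ⊕ x3 = True ⊕ False = True
(x4 ⊕ x3) ⊕ x5 = True ⊕ True = False
x4 ∨ x5 = True ∨ True = True
(x4 ∨ x5) ↔ x2 = True ↔ False = False
¬((x4 ∨ x5) ↔ x2) = ¬False = True
¬((x4 ∨ x5) ↔ x2) ↔ x4 = True ↔ True = True
(¬((x4 ∨ x5) ↔ x2) ↔ x4) → x3 = True → False = False
((x4 ⊕ x3) ⊕ x5) ∧ ((¬((x4 ∨ x5) ↔ x2) ↔ x4) → x3) = False ∧ False = False
x4 ↔ x5 = True ↔ True = True
x2 → x3 = False → False = True
x5 ↔ (x2 → x3) = True ↔ True = True
x4 ↔ (x5 ↔ (x2 → x3)) = True ↔ True = True
(x4 ↔ x5) ∨ (x4 ↔ (x5 ↔ (x2 → x3))) = True ∨ True = True
(((x4 ⊕ x3) ⊕ x5) ∧ ((¬((x4 ∨ x5) ↔ x2) ↔ x4) → x3)) → ((x4 ↔ x5) ∨ (x4 ↔ (x5 ↔ (x2 → x3)))) = False → True = True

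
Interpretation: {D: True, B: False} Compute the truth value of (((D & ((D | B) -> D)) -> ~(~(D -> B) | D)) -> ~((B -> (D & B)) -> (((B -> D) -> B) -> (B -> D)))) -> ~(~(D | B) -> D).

False

D | B = True | False = True
(D | B) -> D = True -> True = True
D & ((D | B) -> D) = True & True = True
D -> B = True -> False = False
~(D -> B) = ~False = True
~(D -> B) | D = True | True = True
~(~(D -> B) | D) = ~True = False
(D & ((D | B) -> D)) -> ~(~(D -> B) | D) = True -> False = False
D & B = True & False = False
B -> (D & B) = False -> False = True
B -> D = False -> True = True
(B -> D) -> B = True -> False = False
B -> D = False -> True = True
((B -> D) -> B) -> (B -> D) = False -> True = True
(B -> (D & B)) -> (((B -> D) -> B) -> (B -> D)) = True -> True = True
~((B -> (D & B)) -> (((B -> D) -> B) -> (B -> D))) = ~True = False
((D & ((D | B) -> D)) -> ~(~(D -> B) | D)) -> ~((B -> (D & B)) -> (((B -> D) -> B) -> (B -> D))) = False -> False = True
D | B = True | False = True
~(D | B) = ~True = False
~(D | B) -> D = False -> True = True
~(~(D | B) -> D) = ~True = False
(((D & ((D | B) -> D)) -> ~(~(D -> B) | D)) -> ~((B -> (D & B)) -> (((B -> D) -> B) -> (B -> D)))) -> ~(~(D | B) -> D) = True -> False = False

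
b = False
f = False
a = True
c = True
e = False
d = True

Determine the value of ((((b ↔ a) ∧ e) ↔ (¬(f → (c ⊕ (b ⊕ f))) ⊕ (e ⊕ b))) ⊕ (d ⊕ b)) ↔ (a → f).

True

b ↔ a = False ↔ True = False
(b ↔ a) ∧ e = False ∧ False = False
b ⊕ f = False ⊕ False = False
c ⊕ (b ⊕ f) = True ⊕ False = True
f → (c ⊕ (b ⊕ f)) = False → True = True
¬(f → (c ⊕ (b ⊕ f))) = ¬True = False
e ⊕ b = False ⊕ False = False
¬(f → (c ⊕ (b ⊕ f))) ⊕ (e ⊕ b) = False ⊕ False = False
((b ↔ a) ∧ e) ↔ (¬(f → (c ⊕ (b ⊕ f))) ⊕ (e ⊕ b)) = False ↔ False = True
d ⊕ b = True ⊕ False = True
(((b ↔ a) ∧ e) ↔ (¬(f → (c ⊕ (b ⊕ f))) ⊕ (e ⊕ b))) ⊕ (d ⊕ b) = True ⊕ True = False
a → f = True → False = False
((((b ↔ a) ∧ e) ↔ (¬(f → (c ⊕ (b ⊕ f))) ⊕ (e ⊕ b))) ⊕ (d ⊕ b)) ↔ (a → f) = False ↔ False = True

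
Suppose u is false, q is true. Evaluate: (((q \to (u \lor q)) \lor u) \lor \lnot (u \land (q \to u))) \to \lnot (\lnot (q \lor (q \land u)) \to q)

\text{False}

u \lor q = \text{False} \lor \text{True} = \text{True}
q \to (u \lor q) = \text{True} \to \text{True} = \text{True}
(q \to (u \lor q)) \lor u = \text{True} \lor \text{False} = \text{True}
q \to u = \text{True} \to \text{False} = \text{False}
u \land (q \to u) = \text{False} \land \text{False} = \text{False}
\lnot (u \land (q \to u)) = \lnot \text{False} = \text{True}
((q \to (u \lor q)) \lor u) \lor \lnot (u \land (q \to u)) = \text{True} \lor \text{True} = \text{True}
q \land u = \text{True} \land \text{False} = \text{False}
q \lor (q \land u) = \text{True} \lor \text{False} = \text{True}
\lnot (q \lor (q \land u)) = \lnot \text{True} = \text{False}
\lnot (q \lor (q \land u)) \to q = \text{False} \to \text{True} = \text{True}
\lnot (\lnot (q \lor (q \land u)) \to q) = \lnot \text{True} = \text{False}
(((q \to (u \lor q)) \lor u) \lor \lnot (u \land (q \to u))) \to \lnot (\lnot (q \lor (q \land u)) \to q) = \text{True} \to \text{False} = \text{False}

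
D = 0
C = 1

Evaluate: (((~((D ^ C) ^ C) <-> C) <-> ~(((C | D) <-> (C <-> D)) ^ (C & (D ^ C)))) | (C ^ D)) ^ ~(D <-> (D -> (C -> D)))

0

D ^ C = 0 ^ 1 = 1
(D ^ C) ^ C = 1 ^ 1 = 0
~((D ^ C) ^ C) = ~0 = 1
~((D ^ C) ^ C) <-> C = 1 <-> 1 = 1
C | D = 1 | 0 = 1
C <-> D = 1 <-> 0 = 0
(C | D) <-> (C <-> D) = 1 <-> 0 = 0
D ^ C = 0 ^ 1 = 1
C & (D ^ C) = 1 & 1 = 1
((C | D) <-> (C <-> D)) ^ (C & (D ^ C)) = 0 ^ 1 = 1
~(((C | D) <-> (C <-> D)) ^ (C & (D ^ C))) = ~1 = 0
(~((D ^ C) ^ C) <-> C) <-> ~(((C | D) <-> (C <-> D)) ^ (C & (D ^ C))) = 1 <-> 0 = 0
C ^ D = 1 ^ 0 = 1
((~((D ^ C) ^ C) <-> C) <-> ~(((C | D) <-> (C <-> D)) ^ (C & (D ^ C)))) | (C ^ D) = 0 | 1 = 1
C -> D = 1 -> 0 = 0
D -> (C -> D) = 0 -> 0 = 1
D <-> (D -> (C -> D)) = 0 <-> 1 = 0
~(D <-> (D -> (C -> D))) = ~0 = 1
(((~((D ^ C) ^ C) <-> C) <-> ~(((C | D) <-> (C <-> D)) ^ (C & (D ^ C)))) | (C ^ D)) ^ ~(D <-> (D -> (C -> D))) = 1 ^ 1 = 0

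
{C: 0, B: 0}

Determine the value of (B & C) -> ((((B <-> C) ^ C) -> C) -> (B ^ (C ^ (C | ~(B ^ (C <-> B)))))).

B & C = 0 & 0 = 0
B <-> C = 0 <-> 0 = 1
(B <-> C) ^ C = 1 ^ 0 = 1
((B <-> C) ^ C) -> C = 1 -> 0 = 0
C <-> B = 0 <-> 0 = 1
B ^ (C <-> B) = 0 ^ 1 = 1
~(B ^ (C <-> B)) = ~1 = 0
C | ~(B ^ (C <-> B)) = 0 | 0 = 0
C ^ (C | ~(B ^ (C <-> B))) = 0 ^ 0 = 0
B ^ (C ^ (C | ~(B ^ (C <-> B)))) = 0 ^ 0 = 0
(((B <-> C) ^ C) -> C) -> (B ^ (C ^ (C | ~(B ^ (C <-> B))))) = 0 -> 0 = 1
(B & C) -> ((((B <-> C) ^ C) -> C) -> (B ^ (C ^ (C | ~(B ^ (C <-> B)))))) = 0 -> 1 = 1

1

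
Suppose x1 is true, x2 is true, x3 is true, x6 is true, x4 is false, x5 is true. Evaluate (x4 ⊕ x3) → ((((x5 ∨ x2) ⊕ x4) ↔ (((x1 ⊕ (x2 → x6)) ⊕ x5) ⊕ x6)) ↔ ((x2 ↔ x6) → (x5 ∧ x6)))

x4 ⊕ x3 = F ⊕ T = T
x5 ∨ x2 = T ∨ T = T
(x5 ∨ x2) ⊕ x4 = T ⊕ F = T
x2 → x6 = T → T = T
x1 ⊕ (x2 → x6) = T ⊕ T = F
(x1 ⊕ (x2 → x6)) ⊕ x5 = F ⊕ T = T
((x1 ⊕ (x2 → x6)) ⊕ x5) ⊕ x6 = T ⊕ T = F
((x5 ∨ x2) ⊕ x4) ↔ (((x1 ⊕ (x2 → x6)) ⊕ x5) ⊕ x6) = T ↔ F = F
x2 ↔ x6 = T ↔ T = T
x5 ∧ x6 = T ∧ T = T
(x2 ↔ x6) → (x5 ∧ x6) = T → T = T
(((x5 ∨ x2) ⊕ x4) ↔ (((x1 ⊕ (x2 → x6)) ⊕ x5) ⊕ x6)) ↔ ((x2 ↔ x6) → (x5 ∧ x6)) = F ↔ T = F
(x4 ⊕ x3) → ((((x5 ∨ x2) ⊕ x4) ↔ (((x1 ⊕ (x2 → x6)) ⊕ x5) ⊕ x6)) ↔ ((x2 ↔ x6) → (x5 ∧ x6))) = T → F = F

F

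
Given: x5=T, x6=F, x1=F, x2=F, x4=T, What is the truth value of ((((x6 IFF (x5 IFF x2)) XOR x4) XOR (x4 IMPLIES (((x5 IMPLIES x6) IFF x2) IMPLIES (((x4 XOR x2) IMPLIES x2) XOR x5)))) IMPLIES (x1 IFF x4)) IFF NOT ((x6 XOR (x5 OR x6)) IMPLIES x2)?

F

x5 IFF x2 = T IFF F = F
x6 IFF (x5 IFF x2) = F IFF F = T
(x6 IFF (x5 IFF x2)) XOR x4 = T XOR T = F
x5 IMPLIES x6 = T IMPLIES F = F
(x5 IMPLIES x6) IFF x2 = F IFF F = T
x4 XOR x2 = T XOR F = T
(x4 XOR x2) IMPLIES x2 = T IMPLIES F = F
((x4 XOR x2) IMPLIES x2) XOR x5 = F XOR T = T
((x5 IMPLIES x6) IFF x2) IMPLIES (((x4 XOR x2) IMPLIES x2) XOR x5) = T IMPLIES T = T
x4 IMPLIES (((x5 IMPLIES x6) IFF x2) IMPLIES (((x4 XOR x2) IMPLIES x2) XOR x5)) = T IMPLIES T = T
((x6 IFF (x5 IFF x2)) XOR x4) XOR (x4 IMPLIES (((x5 IMPLIES x6) IFF x2) IMPLIES (((x4 XOR x2) IMPLIES x2) XOR x5))) = F XOR T = T
x1 IFF x4 = F IFF T = F
(((x6 IFF (x5 IFF x2)) XOR x4) XOR (x4 IMPLIES (((x5 IMPLIES x6) IFF x2) IMPLIES (((x4 XOR x2) IMPLIES x2) XOR x5)))) IMPLIES (x1 IFF x4) = T IMPLIES F = F
x5 OR x6 = T OR F = T
x6 XOR (x5 OR x6) = F XOR T = T
(x6 XOR (x5 OR x6)) IMPLIES x2 = T IMPLIES F = F
NOT ((x6 XOR (x5 OR x6)) IMPLIES x2) = NOT F = T
((((x6 IFF (x5 IFF x2)) XOR x4) XOR (x4 IMPLIES (((x5 IMPLIES x6) IFF x2) IMPLIES (((x4 XOR x2) IMPLIES x2) XOR x5)))) IMPLIES (x1 IFF x4)) IFF NOT ((x6 XOR (x5 OR x6)) IMPLIES x2) = F IFF T = F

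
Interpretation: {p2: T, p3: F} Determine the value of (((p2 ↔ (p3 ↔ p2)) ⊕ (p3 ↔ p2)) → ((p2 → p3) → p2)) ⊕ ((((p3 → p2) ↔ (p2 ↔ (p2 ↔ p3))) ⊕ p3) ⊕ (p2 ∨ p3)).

Substituting p2=T, p3=F:
p3 ↔ p2 = F ↔ T = F
p2 ↔ (p3 ↔ p2) = T ↔ F = F
p3 ↔ p2 = F ↔ T = F
(p2 ↔ (p3 ↔ p2)) ⊕ (p3 ↔ p2) = F ⊕ F = F
p2 → p3 = T → F = F
(p2 → p3) → p2 = F → T = T
((p2 ↔ (p3 ↔ p2)) ⊕ (p3 ↔ p2)) → ((p2 → p3) → p2) = F → T = T
p3 → p2 = F → T = T
p2 ↔ p3 = T ↔ F = F
p2 ↔ (p2 ↔ p3) = T ↔ F = F
(p3 → p2) ↔ (p2 ↔ (p2 ↔ p3)) = T ↔ F = F
((p3 → p2) ↔ (p2 ↔ (p2 ↔ p3))) ⊕ p3 = F ⊕ F = F
p2 ∨ p3 = T ∨ F = T
(((p3 → p2) ↔ (p2 ↔ (p2 ↔ p3))) ⊕ p3) ⊕ (p2 ∨ p3) = F ⊕ T = T
(((p2 ↔ (p3 ↔ p2)) ⊕ (p3 ↔ p2)) → ((p2 → p3) → p2)) ⊕ ((((p3 → p2) ↔ (p2 ↔ (p2 ↔ p3))) ⊕ p3) ⊕ (p2 ∨ p3)) = T ⊕ T = F

F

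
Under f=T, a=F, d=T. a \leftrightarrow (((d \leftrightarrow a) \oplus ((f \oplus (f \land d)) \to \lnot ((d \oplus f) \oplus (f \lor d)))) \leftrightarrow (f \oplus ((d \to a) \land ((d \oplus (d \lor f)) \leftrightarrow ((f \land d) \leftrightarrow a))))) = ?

d \leftrightarrow a = T \leftrightarrow F = F
f \land d = T \land T = T
f \oplus (f \land d) = T \oplus T = F
d \oplus f = T \oplus T = F
f \lor d = T \lor T = T
(d \oplus f) \oplus (f \lor d) = F \oplus T = T
\lnot ((d \oplus f) \oplus (f \lor d)) = \lnot T = F
(f \oplus (f \land d)) \to \lnot ((d \oplus f) \oplus (f \lor d)) = F \to F = T
(d \leftrightarrow a) \oplus ((f \oplus (f \land d)) \to \lnot ((d \oplus f) \oplus (f \lor d))) = F \oplus T = T
d \to a = T \to F = F
d \lor f = T \lor T = T
d \oplus (d \lor f) = T \oplus T = F
f \land d = T \land T = T
(f \land d) \leftrightarrow a = T \leftrightarrow F = F
(d \oplus (d \lor f)) \leftrightarrow ((f \land d) \leftrightarrow a) = F \leftrightarrow F = T
(d \to a) \land ((d \oplus (d \lor f)) \leftrightarrow ((f \land d) \leftrightarrow a)) = F \land T = F
f \oplus ((d \to a) \land ((d \oplus (d \lor f)) \leftrightarrow ((f \land d) \leftrightarrow a))) = T \oplus F = T
((d \leftrightarrow a) \oplus ((f \oplus (f \land d)) \to \lnot ((d \oplus f) \oplus (f \lor d)))) \leftrightarrow (f \oplus ((d \to a) \land ((d \oplus (d \lor f)) \leftrightarrow ((f \land d) \leftrightarrow a)))) = T \leftrightarrow T = T
a \leftrightarrow (((d \leftrightarrow a) \oplus ((f \oplus (f \land d)) \to \lnot ((d \oplus f) \oplus (f \lor d)))) \leftrightarrow (f \oplus ((d \to a) \land ((d \oplus (d \lor f)) \leftrightarrow ((f \land d) \leftrightarrow a))))) = F \leftrightarrow T = F

F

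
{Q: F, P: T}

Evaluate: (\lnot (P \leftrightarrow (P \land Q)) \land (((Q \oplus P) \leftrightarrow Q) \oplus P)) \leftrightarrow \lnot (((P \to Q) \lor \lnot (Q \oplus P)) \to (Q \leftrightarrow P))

P \land Q = T \land F = F
P \leftrightarrow (P \land Q) = T \leftrightarrow F = F
\lnot (P \leftrightarrow (P \land Q)) = \lnot F = T
Q \oplus P = F \oplus T = T
(Q \oplus P) \leftrightarrow Q = T \leftrightarrow F = F
((Q \oplus P) \leftrightarrow Q) \oplus P = F \oplus T = T
\lnot (P \leftrightarrow (P \land Q)) \land (((Q \oplus P) \leftrightarrow Q) \oplus P) = T \land T = T
P \to Q = T \to F = F
Q \oplus P = F \oplus T = T
\lnot (Q \oplus P) = \lnot T = F
(P \to Q) \lor \lnot (Q \oplus P) = F \lor F = F
Q \leftrightarrow P = F \leftrightarrow T = F
((P \to Q) \lor \lnot (Q \oplus P)) \to (Q \leftrightarrow P) = F \to F = T
\lnot (((P \to Q) \lor \lnot (Q \oplus P)) \to (Q \leftrightarrow P)) = \lnot T = F
(\lnot (P \leftrightarrow (P \land Q)) \land (((Q \oplus P) \leftrightarrow Q) \oplus P)) \leftrightarrow \lnot (((P \to Q) \lor \lnot (Q \oplus P)) \to (Q \leftrightarrow P)) = T \leftrightarrow F = F

F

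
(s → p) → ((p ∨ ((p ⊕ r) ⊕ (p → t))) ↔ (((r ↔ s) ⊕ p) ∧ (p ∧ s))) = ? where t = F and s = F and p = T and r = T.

F

s → p = F → T = T
p ⊕ r = T ⊕ T = F
p → t = T → F = F
(p ⊕ r) ⊕ (p → t) = F ⊕ F = F
p ∨ ((p ⊕ r) ⊕ (p → t)) = T ∨ F = T
r ↔ s = T ↔ F = F
(r ↔ s) ⊕ p = F ⊕ T = T
p ∧ s = T ∧ F = F
((r ↔ s) ⊕ p) ∧ (p ∧ s) = T ∧ F = F
(p ∨ ((p ⊕ r) ⊕ (p → t))) ↔ (((r ↔ s) ⊕ p) ∧ (p ∧ s)) = T ↔ F = F
(s → p) → ((p ∨ ((p ⊕ r) ⊕ (p → t))) ↔ (((r ↔ s) ⊕ p) ∧ (p ∧ s))) = T → F = F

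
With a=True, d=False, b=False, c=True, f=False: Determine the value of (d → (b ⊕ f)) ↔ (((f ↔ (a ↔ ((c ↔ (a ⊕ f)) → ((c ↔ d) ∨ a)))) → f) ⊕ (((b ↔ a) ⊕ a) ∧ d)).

True

Substituting a=True, d=False, b=False, c=True, f=False:
b ⊕ f = False ⊕ False = False
d → (b ⊕ f) = False → False = True
a ⊕ f = True ⊕ False = True
c ↔ (a ⊕ f) = True ↔ True = True
c ↔ d = True ↔ False = False
(c ↔ d) ∨ a = False ∨ True = True
(c ↔ (a ⊕ f)) → ((c ↔ d) ∨ a) = True → True = True
a ↔ ((c ↔ (a ⊕ f)) → ((c ↔ d) ∨ a)) = True ↔ True = True
f ↔ (a ↔ ((c ↔ (a ⊕ f)) → ((c ↔ d) ∨ a))) = False ↔ True = False
(f ↔ (a ↔ ((c ↔ (a ⊕ f)) → ((c ↔ d) ∨ a)))) → f = False → False = True
b ↔ a = False ↔ True = False
(b ↔ a) ⊕ a = False ⊕ True = True
((b ↔ a) ⊕ a) ∧ d = True ∧ False = False
((f ↔ (a ↔ ((c ↔ (a ⊕ f)) → ((c ↔ d) ∨ a)))) → f) ⊕ (((b ↔ a) ⊕ a) ∧ d) = True ⊕ False = True
(d → (b ⊕ f)) ↔ (((f ↔ (a ↔ ((c ↔ (a ⊕ f)) → ((c ↔ d) ∨ a)))) → f) ⊕ (((b ↔ a) ⊕ a) ∧ d)) = True ↔ True = True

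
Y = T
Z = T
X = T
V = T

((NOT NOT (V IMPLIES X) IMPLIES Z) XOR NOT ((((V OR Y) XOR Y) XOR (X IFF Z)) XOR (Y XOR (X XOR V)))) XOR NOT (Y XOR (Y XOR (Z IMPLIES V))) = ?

Substituting Y=T, Z=T, X=T, V=T:
V IMPLIES X = T IMPLIES T = T
NOT (V IMPLIES X) = NOT T = F
NOT NOT (V IMPLIES X) = NOT F = T
NOT NOT (V IMPLIES X) IMPLIES Z = T IMPLIES T = T
V OR Y = T OR T = T
(V OR Y) XOR Y = T XOR T = F
X IFF Z = T IFF T = T
((V OR Y) XOR Y) XOR (X IFF Z) = F XOR T = T
X XOR V = T XOR T = F
Y XOR (X XOR V) = T XOR F = T
(((V OR Y) XOR Y) XOR (X IFF Z)) XOR (Y XOR (X XOR V)) = T XOR T = F
NOT ((((V OR Y) XOR Y) XOR (X IFF Z)) XOR (Y XOR (X XOR V))) = NOT F = T
(NOT NOT (V IMPLIES X) IMPLIES Z) XOR NOT ((((V OR Y) XOR Y) XOR (X IFF Z)) XOR (Y XOR (X XOR V))) = T XOR T = F
Z IMPLIES V = T IMPLIES T = T
Y XOR (Z IMPLIES V) = T XOR T = F
Y XOR (Y XOR (Z IMPLIES V)) = T XOR F = T
NOT (Y XOR (Y XOR (Z IMPLIES V))) = NOT T = F
((NOT NOT (V IMPLIES X) IMPLIES Z) XOR NOT ((((V OR Y) XOR Y) XOR (X IFF Z)) XOR (Y XOR (X XOR V)))) XOR NOT (Y XOR (Y XOR (Z IMPLIES V))) = F XOR F = F

F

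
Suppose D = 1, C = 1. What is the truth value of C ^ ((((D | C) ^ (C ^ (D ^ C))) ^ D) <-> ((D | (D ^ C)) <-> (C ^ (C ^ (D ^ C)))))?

1

D | C = 1 | 1 = 1
D ^ C = 1 ^ 1 = 0
C ^ (D ^ C) = 1 ^ 0 = 1
(D | C) ^ (C ^ (D ^ C)) = 1 ^ 1 = 0
((D | C) ^ (C ^ (D ^ C))) ^ D = 0 ^ 1 = 1
D ^ C = 1 ^ 1 = 0
D | (D ^ C) = 1 | 0 = 1
D ^ C = 1 ^ 1 = 0
C ^ (D ^ C) = 1 ^ 0 = 1
C ^ (C ^ (D ^ C)) = 1 ^ 1 = 0
(D | (D ^ C)) <-> (C ^ (C ^ (D ^ C))) = 1 <-> 0 = 0
(((D | C) ^ (C ^ (D ^ C))) ^ D) <-> ((D | (D ^ C)) <-> (C ^ (C ^ (D ^ C)))) = 1 <-> 0 = 0
C ^ ((((D | C) ^ (C ^ (D ^ C))) ^ D) <-> ((D | (D ^ C)) <-> (C ^ (C ^ (D ^ C))))) = 1 ^ 0 = 1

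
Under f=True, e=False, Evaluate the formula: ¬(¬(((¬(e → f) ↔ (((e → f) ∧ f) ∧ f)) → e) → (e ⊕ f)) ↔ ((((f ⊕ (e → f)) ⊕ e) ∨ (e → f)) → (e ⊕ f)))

True

Substituting f=True, e=False:
e → f = False → True = True
¬(e → f) = ¬True = False
e → f = False → True = True
(e → f) ∧ f = True ∧ True = True
((e → f) ∧ f) ∧ f = True ∧ True = True
¬(e → f) ↔ (((e → f) ∧ f) ∧ f) = False ↔ True = False
(¬(e → f) ↔ (((e → f) ∧ f) ∧ f)) → e = False → False = True
e ⊕ f = False ⊕ True = True
((¬(e → f) ↔ (((e → f) ∧ f) ∧ f)) → e) → (e ⊕ f) = True → True = True
¬(((¬(e → f) ↔ (((e → f) ∧ f) ∧ f)) → e) → (e ⊕ f)) = ¬True = False
e → f = False → True = True
f ⊕ (e → f) = True ⊕ True = False
(f ⊕ (e → f)) ⊕ e = False ⊕ False = False
e → f = False → True = True
((f ⊕ (e → f)) ⊕ e) ∨ (e → f) = False ∨ True = True
e ⊕ f = False ⊕ True = True
(((f ⊕ (e → f)) ⊕ e) ∨ (e → f)) → (e ⊕ f) = True → True = True
¬(((¬(e → f) ↔ (((e → f) ∧ f) ∧ f)) → e) → (e ⊕ f)) ↔ ((((f ⊕ (e → f)) ⊕ e) ∨ (e → f)) → (e ⊕ f)) = False ↔ True = False
¬(¬(((¬(e → f) ↔ (((e → f) ∧ f) ∧ f)) → e) → (e ⊕ f)) ↔ ((((f ⊕ (e → f)) ⊕ e) ∨ (e → f)) → (e ⊕ f))) = ¬False = True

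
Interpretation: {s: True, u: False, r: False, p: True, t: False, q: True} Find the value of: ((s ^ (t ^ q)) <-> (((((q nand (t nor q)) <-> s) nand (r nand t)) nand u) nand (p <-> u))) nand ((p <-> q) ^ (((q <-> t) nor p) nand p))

True

t ^ q = False ^ True = True
s ^ (t ^ q) = True ^ True = False
t nor q = False nor True = False
q nand (t nor q) = True nand False = True
(q nand (t nor q)) <-> s = True <-> True = True
r nand t = False nand False = True
((q nand (t nor q)) <-> s) nand (r nand t) = True nand True = False
(((q nand (t nor q)) <-> s) nand (r nand t)) nand u = False nand False = True
p <-> u = True <-> False = False
((((q nand (t nor q)) <-> s) nand (r nand t)) nand u) nand (p <-> u) = True nand False = True
(s ^ (t ^ q)) <-> (((((q nand (t nor q)) <-> s) nand (r nand t)) nand u) nand (p <-> u)) = False <-> True = False
p <-> q = True <-> True = True
q <-> t = True <-> False = False
(q <-> t) nor p = False nor True = False
((q <-> t) nor p) nand p = False nand True = True
(p <-> q) ^ (((q <-> t) nor p) nand p) = True ^ True = False
((s ^ (t ^ q)) <-> (((((q nand (t nor q)) <-> s) nand (r nand t)) nand u) nand (p <-> u))) nand ((p <-> q) ^ (((q <-> t) nor p) nand p)) = False nand False = True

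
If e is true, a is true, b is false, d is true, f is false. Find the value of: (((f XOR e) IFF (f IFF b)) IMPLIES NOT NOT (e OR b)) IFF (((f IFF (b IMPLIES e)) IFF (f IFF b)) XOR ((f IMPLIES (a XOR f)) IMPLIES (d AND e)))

T

f XOR e = F XOR T = T
f IFF b = F IFF F = T
(f XOR e) IFF (f IFF b) = T IFF T = T
e OR b = T OR F = T
NOT (e OR b) = NOT T = F
NOT NOT (e OR b) = NOT F = T
((f XOR e) IFF (f IFF b)) IMPLIES NOT NOT (e OR b) = T IMPLIES T = T
b IMPLIES e = F IMPLIES T = T
f IFF (b IMPLIES e) = F IFF T = F
f IFF b = F IFF F = T
(f IFF (b IMPLIES e)) IFF (f IFF b) = F IFF T = F
a XOR f = T XOR F = T
f IMPLIES (a XOR f) = F IMPLIES T = T
d AND e = T AND T = T
(f IMPLIES (a XOR f)) IMPLIES (d AND e) = T IMPLIES T = T
((f IFF (b IMPLIES e)) IFF (f IFF b)) XOR ((f IMPLIES (a XOR f)) IMPLIES (d AND e)) = F XOR T = T
(((f XOR e) IFF (f IFF b)) IMPLIES NOT NOT (e OR b)) IFF (((f IFF (b IMPLIES e)) IFF (f IFF b)) XOR ((f IMPLIES (a XOR f)) IMPLIES (d AND e))) = T IFF T = T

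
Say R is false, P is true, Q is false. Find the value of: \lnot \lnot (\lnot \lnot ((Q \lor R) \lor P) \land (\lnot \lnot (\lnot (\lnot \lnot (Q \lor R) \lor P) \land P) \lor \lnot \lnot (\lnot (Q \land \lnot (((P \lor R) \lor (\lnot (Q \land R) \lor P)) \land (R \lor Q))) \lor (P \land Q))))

Q \lor R = F \lor F = F
(Q \lor R) \lor P = F \lor T = T
\lnot ((Q \lor R) \lor P) = \lnot T = F
\lnot \lnot ((Q \lor R) \lor P) = \lnot F = T
Q \lor R = F \lor F = F
\lnot (Q \lor R) = \lnot F = T
\lnot \lnot (Q \lor R) = \lnot T = F
\lnot \lnot (Q \lor R) \lor P = F \lor T = T
\lnot (\lnot \lnot (Q \lor R) \lor P) = \lnot T = F
\lnot (\lnot \lnot (Q \lor R) \lor P) \land P = F \land T = F
\lnot (\lnot (\lnot \lnot (Q \lor R) \lor P) \land P) = \lnot F = T
\lnot \lnot (\lnot (\lnot \lnot (Q \lor R) \lor P) \land P) = \lnot T = F
P \lor R = T \lor F = T
Q \land R = F \land F = F
\lnot (Q \land R) = \lnot F = T
\lnot (Q \land R) \lor P = T \lor T = T
(P \lor R) \lor (\lnot (Q \land R) \lor P) = T \lor T = T
R \lor Q = F \lor F = F
((P \lor R) \lor (\lnot (Q \land R) \lor P)) \land (R \lor Q) = T \land F = F
\lnot (((P \lor R) \lor (\lnot (Q \land R) \lor P)) \land (R \lor Q)) = \lnot F = T
Q \land \lnot (((P \lor R) \lor (\lnot (Q \land R) \lor P)) \land (R \lor Q)) = F \land T = F
\lnot (Q \land \lnot (((P \lor R) \lor (\lnot (Q \land R) \lor P)) \land (R \lor Q))) = \lnot F = T
P \land Q = T \land F = F
\lnot (Q \land \lnot (((P \lor R) \lor (\lnot (Q \land R) \lor P)) \land (R \lor Q))) \lor (P \land Q) = T \lor F = T
\lnot (\lnot (Q \land \lnot (((P \lor R) \lor (\lnot (Q \land R) \lor P)) \land (R \lor Q))) \lor (P \land Q)) = \lnot T = F
\lnot \lnot (\lnot (Q \land \lnot (((P \lor R) \lor (\lnot (Q \land R) \lor P)) \land (R \lor Q))) \lor (P \land Q)) = \lnot F = T
\lnot \lnot (\lnot (\lnot \lnot (Q \lor R) \lor P) \land P) \lor \lnot \lnot (\lnot (Q \land \lnot (((P \lor R) \lor (\lnot (Q \land R) \lor P)) \land (R \lor Q))) \lor (P \land Q)) = F \lor T = T
\lnot \lnot ((Q \lor R) \lor P) \land (\lnot \lnot (\lnot (\lnot \lnot (Q \lor R) \lor P) \land P) \lor \lnot \lnot (\lnot (Q \land \lnot (((P \lor R) \lor (\lnot (Q \land R) \lor P)) \land (R \lor Q))) \lor (P \land Q))) = T \land T = T
\lnot (\lnot \lnot ((Q \lor R) \lor P) \land (\lnot \lnot (\lnot (\lnot \lnot (Q \lor R) \lor P) \land P) \lor \lnot \lnot (\lnot (Q \land \lnot (((P \lor R) \lor (\lnot (Q \land R) \lor P)) \land (R \lor Q))) \lor (P \land Q)))) = \lnot T = F
\lnot \lnot (\lnot \lnot ((Q \lor R) \lor P) \land (\lnot \lnot (\lnot (\lnot \lnot (Q \lor R) \lor P) \land P) \lor \lnot \lnot (\lnot (Q \land \lnot (((P \lor R) \lor (\lnot (Q \land R) \lor P)) \land (R \lor Q))) \lor (P \land Q)))) = \lnot F = T

T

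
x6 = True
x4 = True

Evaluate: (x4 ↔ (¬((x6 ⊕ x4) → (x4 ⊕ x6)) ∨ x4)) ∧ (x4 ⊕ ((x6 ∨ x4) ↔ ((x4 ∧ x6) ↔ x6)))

x6 ⊕ x4 = True ⊕ True = False
x4 ⊕ x6 = True ⊕ True = False
(x6 ⊕ x4) → (x4 ⊕ x6) = False → False = True
¬((x6 ⊕ x4) → (x4 ⊕ x6)) = ¬True = False
¬((x6 ⊕ x4) → (x4 ⊕ x6)) ∨ x4 = False ∨ True = True
x4 ↔ (¬((x6 ⊕ x4) → (x4 ⊕ x6)) ∨ x4) = True ↔ True = True
x6 ∨ x4 = True ∨ True = True
x4 ∧ x6 = True ∧ True = True
(x4 ∧ x6) ↔ x6 = True ↔ True = True
(x6 ∨ x4) ↔ ((x4 ∧ x6) ↔ x6) = True ↔ True = True
x4 ⊕ ((x6 ∨ x4) ↔ ((x4 ∧ x6) ↔ x6)) = True ⊕ True = False
(x4 ↔ (¬((x6 ⊕ x4) → (x4 ⊕ x6)) ∨ x4)) ∧ (x4 ⊕ ((x6 ∨ x4) ↔ ((x4 ∧ x6) ↔ x6))) = True ∧ False = False

False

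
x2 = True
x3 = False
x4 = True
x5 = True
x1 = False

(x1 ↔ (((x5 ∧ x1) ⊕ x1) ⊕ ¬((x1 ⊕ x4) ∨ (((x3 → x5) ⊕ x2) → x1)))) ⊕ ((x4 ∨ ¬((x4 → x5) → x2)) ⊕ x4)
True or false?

True

x5 ∧ x1 = True ∧ False = False
(x5 ∧ x1) ⊕ x1 = False ⊕ False = False
x1 ⊕ x4 = False ⊕ True = True
x3 → x5 = False → True = True
(x3 → x5) ⊕ x2 = True ⊕ True = False
((x3 → x5) ⊕ x2) → x1 = False → False = True
(x1 ⊕ x4) ∨ (((x3 → x5) ⊕ x2) → x1) = True ∨ True = True
¬((x1 ⊕ x4) ∨ (((x3 → x5) ⊕ x2) → x1)) = ¬True = False
((x5 ∧ x1) ⊕ x1) ⊕ ¬((x1 ⊕ x4) ∨ (((x3 → x5) ⊕ x2) → x1)) = False ⊕ False = False
x1 ↔ (((x5 ∧ x1) ⊕ x1) ⊕ ¬((x1 ⊕ x4) ∨ (((x3 → x5) ⊕ x2) → x1))) = False ↔ False = True
x4 → x5 = True → True = True
(x4 → x5) → x2 = True → True = True
¬((x4 → x5) → x2) = ¬True = False
x4 ∨ ¬((x4 → x5) → x2) = True ∨ False = True
(x4 ∨ ¬((x4 → x5) → x2)) ⊕ x4 = True ⊕ True = False
(x1 ↔ (((x5 ∧ x1) ⊕ x1) ⊕ ¬((x1 ⊕ x4) ∨ (((x3 → x5) ⊕ x2) → x1)))) ⊕ ((x4 ∨ ¬((x4 → x5) → x2)) ⊕ x4) = True ⊕ False = True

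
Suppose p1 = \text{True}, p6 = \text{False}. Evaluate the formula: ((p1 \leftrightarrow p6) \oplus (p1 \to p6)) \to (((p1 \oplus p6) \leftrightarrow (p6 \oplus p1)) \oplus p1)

p1 \leftrightarrow p6 = \text{True} \leftrightarrow \text{False} = \text{False}
p1 \to p6 = \text{True} \to \text{False} = \text{False}
(p1 \leftrightarrow p6) \oplus (p1 \to p6) = \text{False} \oplus \text{False} = \text{False}
p1 \oplus p6 = \text{True} \oplus \text{False} = \text{True}
p6 \oplus p1 = \text{False} \oplus \text{True} = \text{True}
(p1 \oplus p6) \leftrightarrow (p6 \oplus p1) = \text{True} \leftrightarrow \text{True} = \text{True}
((p1 \oplus p6) \leftrightarrow (p6 \oplus p1)) \oplus p1 = \text{True} \oplus \text{True} = \text{False}
((p1 \leftrightarrow p6) \oplus (p1 \to p6)) \to (((p1 \oplus p6) \leftrightarrow (p6 \oplus p1)) \oplus p1) = \text{False} \to \text{False} = \text{True}

\text{True}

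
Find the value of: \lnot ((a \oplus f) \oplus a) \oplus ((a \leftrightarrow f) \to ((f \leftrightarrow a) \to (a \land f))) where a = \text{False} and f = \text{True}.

\text{True}

a \oplus f = \text{False} \oplus \text{True} = \text{True}
(a \oplus f) \oplus a = \text{True} \oplus \text{False} = \text{True}
\lnot ((a \oplus f) \oplus a) = \lnot \text{True} = \text{False}
a \leftrightarrow f = \text{False} \leftrightarrow \text{True} = \text{False}
f \leftrightarrow a = \text{True} \leftrightarrow \text{False} = \text{False}
a \land f = \text{False} \land \text{True} = \text{False}
(f \leftrightarrow a) \to (a \land f) = \text{False} \to \text{False} = \text{True}
(a \leftrightarrow f) \to ((f \leftrightarrow a) \to (a \land f)) = \text{False} \to \text{True} = \text{True}
\lnot ((a \oplus f) \oplus a) \oplus ((a \leftrightarrow f) \to ((f \leftrightarrow a) \to (a \land f))) = \text{False} \oplus \text{True} = \text{True}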